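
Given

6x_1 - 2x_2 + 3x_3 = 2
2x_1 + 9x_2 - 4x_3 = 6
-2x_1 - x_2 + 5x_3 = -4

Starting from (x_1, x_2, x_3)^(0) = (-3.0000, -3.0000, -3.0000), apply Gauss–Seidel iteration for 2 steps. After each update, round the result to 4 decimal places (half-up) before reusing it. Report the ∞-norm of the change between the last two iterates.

1.1536

Iteration 1:
  x_1 = (2 - (-2)·-3.0000 - (3)·-3.0000) / (6) = 0.8333
  x_2 = (6 - (2)·0.8333 - (-4)·-3.0000) / (9) = -0.8518
  x_3 = (-4 - (-2)·0.8333 - (-1)·-0.8518) / (5) = -0.6370
Iteration 2:
  x_1 = (2 - (-2)·-0.8518 - (3)·-0.6370) / (6) = 0.3679
  x_2 = (6 - (2)·0.3679 - (-4)·-0.6370) / (9) = 0.3018
  x_3 = (-4 - (-2)·0.3679 - (-1)·0.3018) / (5) = -0.5925
Change: (-0.4654, 1.1536, 0.0445) → max |·| = 1.1536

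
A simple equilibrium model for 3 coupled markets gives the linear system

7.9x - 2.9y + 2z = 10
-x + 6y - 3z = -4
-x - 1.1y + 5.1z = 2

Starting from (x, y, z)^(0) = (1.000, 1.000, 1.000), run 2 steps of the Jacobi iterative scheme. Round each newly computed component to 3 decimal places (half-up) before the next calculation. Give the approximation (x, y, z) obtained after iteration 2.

Iteration 1:
  x = (10 - (-2.9)·1.000 - (2)·1.000) / (7.9) = 1.380
  y = (-4 - (-1)·1.000 - (-3)·1.000) / (6) = 0.000
  z = (2 - (-1)·1.000 - (-1.1)·1.000) / (5.1) = 0.804
Iteration 2:
  x = (10 - (-2.9)·0.000 - (2)·0.804) / (7.9) = 1.062
  y = (-4 - (-1)·1.380 - (-3)·0.804) / (6) = -0.035
  z = (2 - (-1)·1.380 - (-1.1)·0.000) / (5.1) = 0.663

(1.062, -0.035, 0.663)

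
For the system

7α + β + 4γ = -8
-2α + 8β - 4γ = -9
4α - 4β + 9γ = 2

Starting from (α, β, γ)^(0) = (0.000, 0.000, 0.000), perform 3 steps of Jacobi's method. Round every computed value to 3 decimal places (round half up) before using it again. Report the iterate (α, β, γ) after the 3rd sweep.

Iteration 1:
  α = (-8 - (1)·0.000 - (4)·0.000) / (7) = -1.143
  β = (-9 - (-2)·0.000 - (-4)·0.000) / (8) = -1.125
  γ = (2 - (4)·0.000 - (-4)·0.000) / (9) = 0.222
Iteration 2:
  α = (-8 - (1)·-1.125 - (4)·0.222) / (7) = -1.109
  β = (-9 - (-2)·-1.143 - (-4)·0.222) / (8) = -1.300
  γ = (2 - (4)·-1.143 - (-4)·-1.125) / (9) = 0.230
Iteration 3:
  α = (-8 - (1)·-1.300 - (4)·0.230) / (7) = -1.089
  β = (-9 - (-2)·-1.109 - (-4)·0.230) / (8) = -1.287
  γ = (2 - (4)·-1.109 - (-4)·-1.300) / (9) = 0.137

(-1.089, -1.287, 0.137)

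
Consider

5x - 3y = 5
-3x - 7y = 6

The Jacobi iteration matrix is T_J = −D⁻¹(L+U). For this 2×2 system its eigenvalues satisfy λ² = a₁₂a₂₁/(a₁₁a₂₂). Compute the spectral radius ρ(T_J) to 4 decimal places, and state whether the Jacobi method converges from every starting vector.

0.5071

a₁₂a₂₁/(a₁₁a₂₂) = (-3)·(-3) / ((5)·(-7)) = -0.257143
ρ = √|-0.257143| = √0.257143 = 0.5071
ρ < 1, so Jacobi converges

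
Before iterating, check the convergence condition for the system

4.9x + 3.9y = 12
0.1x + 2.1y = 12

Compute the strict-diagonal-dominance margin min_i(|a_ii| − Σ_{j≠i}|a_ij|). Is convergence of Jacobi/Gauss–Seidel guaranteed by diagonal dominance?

row 1: |4.9| − (3.9) = 1
row 2: |2.1| − (0.1) = 2
minimum over rows = 1 → strictly diagonally dominant (convergence guaranteed)

1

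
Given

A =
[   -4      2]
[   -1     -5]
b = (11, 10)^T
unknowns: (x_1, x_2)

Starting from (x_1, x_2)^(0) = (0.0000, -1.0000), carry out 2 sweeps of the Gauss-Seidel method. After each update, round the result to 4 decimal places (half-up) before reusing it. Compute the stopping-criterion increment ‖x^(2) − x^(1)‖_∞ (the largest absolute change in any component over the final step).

Iteration 1:
  x_1 = (11 - (2)·-1.0000) / (-4) = -3.2500
  x_2 = (10 - (-1)·-3.2500) / (-5) = -1.3500
Iteration 2:
  x_1 = (11 - (2)·-1.3500) / (-4) = -3.4250
  x_2 = (10 - (-1)·-3.4250) / (-5) = -1.3150
Change: (-0.1750, 0.0350) → max |·| = 0.1750

0.1750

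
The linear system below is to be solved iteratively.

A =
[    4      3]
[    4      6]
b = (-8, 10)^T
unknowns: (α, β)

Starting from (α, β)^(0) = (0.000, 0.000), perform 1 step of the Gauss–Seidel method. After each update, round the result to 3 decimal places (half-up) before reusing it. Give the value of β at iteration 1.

3.000

Iteration 1:
  α = (-8 - (3)·0.000) / (4) = -2.000
  β = (10 - (4)·-2.000) / (6) = 3.000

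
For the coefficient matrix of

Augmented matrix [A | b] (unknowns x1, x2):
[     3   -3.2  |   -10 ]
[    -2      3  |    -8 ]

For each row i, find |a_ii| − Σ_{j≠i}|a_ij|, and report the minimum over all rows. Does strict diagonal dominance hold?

-0.2

row 1: |3| − (3.2) = -0.2
row 2: |3| − (2) = 1
minimum over rows = -0.2 → not strictly diagonally dominant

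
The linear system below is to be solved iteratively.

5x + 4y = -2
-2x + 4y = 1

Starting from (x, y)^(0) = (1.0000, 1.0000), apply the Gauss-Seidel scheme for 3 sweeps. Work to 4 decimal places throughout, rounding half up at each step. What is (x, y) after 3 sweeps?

(-0.5520, -0.0260)

Iteration 1:
  x = (-2 - (4)·1.0000) / (5) = -1.2000
  y = (1 - (-2)·-1.2000) / (4) = -0.3500
Iteration 2:
  x = (-2 - (4)·-0.3500) / (5) = -0.1200
  y = (1 - (-2)·-0.1200) / (4) = 0.1900
Iteration 3:
  x = (-2 - (4)·0.1900) / (5) = -0.5520
  y = (1 - (-2)·-0.5520) / (4) = -0.0260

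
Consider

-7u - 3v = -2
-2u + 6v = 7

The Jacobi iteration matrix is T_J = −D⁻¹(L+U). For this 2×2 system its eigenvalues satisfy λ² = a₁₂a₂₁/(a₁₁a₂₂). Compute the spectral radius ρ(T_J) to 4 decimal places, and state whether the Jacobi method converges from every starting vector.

a₁₂a₂₁/(a₁₁a₂₂) = (-3)·(-2) / ((-7)·(6)) = -0.142857
ρ = √|-0.142857| = √0.142857 = 0.3780
ρ < 1, so Jacobi converges

0.3780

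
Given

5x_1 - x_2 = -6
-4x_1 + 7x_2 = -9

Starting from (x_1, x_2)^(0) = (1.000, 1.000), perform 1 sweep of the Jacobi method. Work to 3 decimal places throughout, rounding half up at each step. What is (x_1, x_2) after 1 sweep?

(-1.000, -0.714)

Iteration 1:
  x_1 = (-6 - (-1)·1.000) / (5) = -1.000
  x_2 = (-9 - (-4)·1.000) / (7) = -0.714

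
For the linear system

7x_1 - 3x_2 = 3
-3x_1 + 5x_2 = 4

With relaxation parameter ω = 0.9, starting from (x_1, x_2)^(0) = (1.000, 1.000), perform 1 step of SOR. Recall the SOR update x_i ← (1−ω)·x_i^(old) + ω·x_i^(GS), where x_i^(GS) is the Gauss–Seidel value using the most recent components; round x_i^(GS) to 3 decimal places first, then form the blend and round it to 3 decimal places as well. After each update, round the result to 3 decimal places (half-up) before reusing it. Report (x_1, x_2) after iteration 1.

(0.871, 1.291)

Iteration 1:
  x_1: GS value = (3 - (-3)·1.000) / (7) = 0.857;  x_1 ← (1−ω)·1.000 + ω·0.857 = 0.871
  x_2: GS value = (4 - (-3)·0.871) / (5) = 1.323;  x_2 ← (1−ω)·1.000 + ω·1.323 = 1.291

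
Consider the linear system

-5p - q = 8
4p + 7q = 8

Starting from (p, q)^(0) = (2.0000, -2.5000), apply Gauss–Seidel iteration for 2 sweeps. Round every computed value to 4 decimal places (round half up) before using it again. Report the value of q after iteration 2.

2.2596

Iteration 1:
  p = (8 - (-1)·-2.5000) / (-5) = -1.1000
  q = (8 - (4)·-1.1000) / (7) = 1.7714
Iteration 2:
  p = (8 - (-1)·1.7714) / (-5) = -1.9543
  q = (8 - (4)·-1.9543) / (7) = 2.2596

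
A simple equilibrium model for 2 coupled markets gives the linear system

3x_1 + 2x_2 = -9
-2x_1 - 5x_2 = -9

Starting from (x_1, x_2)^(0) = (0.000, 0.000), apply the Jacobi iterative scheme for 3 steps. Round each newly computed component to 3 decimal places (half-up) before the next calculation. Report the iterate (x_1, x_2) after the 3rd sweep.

(-5.000, 3.480)

Iteration 1:
  x_1 = (-9 - (2)·0.000) / (3) = -3.000
  x_2 = (-9 - (-2)·0.000) / (-5) = 1.800
Iteration 2:
  x_1 = (-9 - (2)·1.800) / (3) = -4.200
  x_2 = (-9 - (-2)·-3.000) / (-5) = 3.000
Iteration 3:
  x_1 = (-9 - (2)·3.000) / (3) = -5.000
  x_2 = (-9 - (-2)·-4.200) / (-5) = 3.480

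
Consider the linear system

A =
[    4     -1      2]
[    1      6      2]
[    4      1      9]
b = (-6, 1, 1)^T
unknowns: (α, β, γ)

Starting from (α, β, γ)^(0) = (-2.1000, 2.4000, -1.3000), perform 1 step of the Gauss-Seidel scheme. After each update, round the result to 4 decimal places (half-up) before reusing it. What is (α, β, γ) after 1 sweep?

(-0.2500, 0.6417, 0.1509)

Iteration 1:
  α = (-6 - (-1)·2.4000 - (2)·-1.3000) / (4) = -0.2500
  β = (1 - (1)·-0.2500 - (2)·-1.3000) / (6) = 0.6417
  γ = (1 - (4)·-0.2500 - (1)·0.6417) / (9) = 0.1509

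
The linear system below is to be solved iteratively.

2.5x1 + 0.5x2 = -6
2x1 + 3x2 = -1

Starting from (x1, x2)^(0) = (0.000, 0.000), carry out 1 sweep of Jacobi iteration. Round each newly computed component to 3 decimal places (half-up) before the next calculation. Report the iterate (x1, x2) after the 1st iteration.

Iteration 1:
  x1 = (-6 - (0.5)·0.000) / (2.5) = -2.400
  x2 = (-1 - (2)·0.000) / (3) = -0.333

(-2.400, -0.333)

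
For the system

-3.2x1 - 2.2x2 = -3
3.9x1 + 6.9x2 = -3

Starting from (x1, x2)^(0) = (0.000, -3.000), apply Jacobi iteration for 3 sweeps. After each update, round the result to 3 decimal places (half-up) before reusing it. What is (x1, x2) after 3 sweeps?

Iteration 1:
  x1 = (-3 - (-2.2)·-3.000) / (-3.2) = 3.000
  x2 = (-3 - (3.9)·0.000) / (6.9) = -0.435
Iteration 2:
  x1 = (-3 - (-2.2)·-0.435) / (-3.2) = 1.237
  x2 = (-3 - (3.9)·3.000) / (6.9) = -2.130
Iteration 3:
  x1 = (-3 - (-2.2)·-2.130) / (-3.2) = 2.402
  x2 = (-3 - (3.9)·1.237) / (6.9) = -1.134

(2.402, -1.134)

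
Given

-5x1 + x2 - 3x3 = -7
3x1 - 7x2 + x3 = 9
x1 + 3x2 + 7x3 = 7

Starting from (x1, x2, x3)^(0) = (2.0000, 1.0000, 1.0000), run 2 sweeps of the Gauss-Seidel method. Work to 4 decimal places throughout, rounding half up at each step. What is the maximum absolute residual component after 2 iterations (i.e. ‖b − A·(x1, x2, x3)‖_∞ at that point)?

0.5675

Iteration 1:
  x1 = (-7 - (1)·1.0000 - (-3)·1.0000) / (-5) = 1.0000
  x2 = (9 - (3)·1.0000 - (1)·1.0000) / (-7) = -0.7143
  x3 = (7 - (1)·1.0000 - (3)·-0.7143) / (7) = 1.1633
Iteration 2:
  x1 = (-7 - (1)·-0.7143 - (-3)·1.1633) / (-5) = 0.5592
  x2 = (9 - (3)·0.5592 - (1)·1.1633) / (-7) = -0.8799
  x3 = (7 - (1)·0.5592 - (3)·-0.8799) / (7) = 1.2972
Residual b − A·x = (0.5675, -0.1341, 0.0001); ∞-norm = 0.5675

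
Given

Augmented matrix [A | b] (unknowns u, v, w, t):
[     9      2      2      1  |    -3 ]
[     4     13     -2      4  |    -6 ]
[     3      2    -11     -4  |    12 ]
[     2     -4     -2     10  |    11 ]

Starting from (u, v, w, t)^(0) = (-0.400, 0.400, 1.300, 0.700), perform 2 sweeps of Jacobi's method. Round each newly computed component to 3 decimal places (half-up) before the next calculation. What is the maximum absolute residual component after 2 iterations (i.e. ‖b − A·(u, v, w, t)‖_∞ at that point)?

Iteration 1:
  u = (-3 - (2)·0.400 - (2)·1.300 - (1)·0.700) / (9) = -0.789
  v = (-6 - (4)·-0.400 - (-2)·1.300 - (4)·0.700) / (13) = -0.354
  w = (12 - (3)·-0.400 - (2)·0.400 - (-4)·0.700) / (-11) = -1.382
  t = (11 - (2)·-0.400 - (-4)·0.400 - (-2)·1.300) / (10) = 1.600
Iteration 2:
  u = (-3 - (2)·-0.354 - (2)·-1.382 - (1)·1.600) / (9) = -0.125
  v = (-6 - (4)·-0.789 - (-2)·-1.382 - (4)·1.600) / (13) = -0.924
  w = (12 - (3)·-0.789 - (2)·-0.354 - (-4)·1.600) / (-11) = -1.952
  t = (11 - (2)·-0.789 - (-4)·-0.354 - (-2)·-1.382) / (10) = 0.840
Residual b − A·x = (3.037, -0.752, -3.889, -4.750); ∞-norm = 4.750

4.750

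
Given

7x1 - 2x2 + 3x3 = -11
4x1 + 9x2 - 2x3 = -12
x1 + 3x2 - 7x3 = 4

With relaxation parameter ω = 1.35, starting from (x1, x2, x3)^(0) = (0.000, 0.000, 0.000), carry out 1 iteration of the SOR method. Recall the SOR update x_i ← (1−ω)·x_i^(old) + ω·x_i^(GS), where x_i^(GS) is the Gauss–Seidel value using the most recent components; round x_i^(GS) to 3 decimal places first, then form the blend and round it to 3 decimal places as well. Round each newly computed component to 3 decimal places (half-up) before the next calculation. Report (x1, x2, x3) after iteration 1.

(-2.121, -0.528, -1.486)

Iteration 1:
  x1: GS value = (-11 - (-2)·0.000 - (3)·0.000) / (7) = -1.571;  x1 ← (1−ω)·0.000 + ω·-1.571 = -2.121
  x2: GS value = (-12 - (4)·-2.121 - (-2)·0.000) / (9) = -0.391;  x2 ← (1−ω)·0.000 + ω·-0.391 = -0.528
  x3: GS value = (4 - (1)·-2.121 - (3)·-0.528) / (-7) = -1.101;  x3 ← (1−ω)·0.000 + ω·-1.101 = -1.486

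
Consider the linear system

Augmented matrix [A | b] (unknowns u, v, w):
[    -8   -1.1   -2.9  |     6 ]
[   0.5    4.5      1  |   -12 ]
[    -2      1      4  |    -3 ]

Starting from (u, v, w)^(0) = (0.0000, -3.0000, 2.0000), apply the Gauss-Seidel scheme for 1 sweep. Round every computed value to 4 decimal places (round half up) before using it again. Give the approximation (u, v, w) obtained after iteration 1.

(-1.0625, -2.9931, -0.5330)

Iteration 1:
  u = (6 - (-1.1)·-3.0000 - (-2.9)·2.0000) / (-8) = -1.0625
  v = (-12 - (0.5)·-1.0625 - (1)·2.0000) / (4.5) = -2.9931
  w = (-3 - (-2)·-1.0625 - (1)·-2.9931) / (4) = -0.5330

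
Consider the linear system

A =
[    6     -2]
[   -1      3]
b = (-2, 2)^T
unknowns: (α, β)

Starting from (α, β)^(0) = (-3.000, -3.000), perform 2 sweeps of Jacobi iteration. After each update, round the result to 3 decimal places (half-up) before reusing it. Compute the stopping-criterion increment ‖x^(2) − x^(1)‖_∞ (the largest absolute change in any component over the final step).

Iteration 1:
  α = (-2 - (-2)·-3.000) / (6) = -1.333
  β = (2 - (-1)·-3.000) / (3) = -0.333
Iteration 2:
  α = (-2 - (-2)·-0.333) / (6) = -0.444
  β = (2 - (-1)·-1.333) / (3) = 0.222
Change: (0.889, 0.555) → max |·| = 0.889

0.889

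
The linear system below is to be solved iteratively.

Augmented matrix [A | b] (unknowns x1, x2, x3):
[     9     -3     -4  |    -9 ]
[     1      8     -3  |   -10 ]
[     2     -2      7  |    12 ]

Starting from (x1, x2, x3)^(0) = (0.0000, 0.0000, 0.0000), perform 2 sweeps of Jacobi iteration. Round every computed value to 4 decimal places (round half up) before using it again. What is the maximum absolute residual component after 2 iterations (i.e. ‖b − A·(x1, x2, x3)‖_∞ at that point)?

2.0185

Iteration 1:
  x1 = (-9 - (-3)·0.0000 - (-4)·0.0000) / (9) = -1.0000
  x2 = (-10 - (1)·0.0000 - (-3)·0.0000) / (8) = -1.2500
  x3 = (12 - (2)·0.0000 - (-2)·0.0000) / (7) = 1.7143
Iteration 2:
  x1 = (-9 - (-3)·-1.2500 - (-4)·1.7143) / (9) = -0.6548
  x2 = (-10 - (1)·-1.0000 - (-3)·1.7143) / (8) = -0.4821
  x3 = (12 - (2)·-1.0000 - (-2)·-1.2500) / (7) = 1.6429
Residual b − A·x = (2.0185, -0.5597, 0.8451); ∞-norm = 2.0185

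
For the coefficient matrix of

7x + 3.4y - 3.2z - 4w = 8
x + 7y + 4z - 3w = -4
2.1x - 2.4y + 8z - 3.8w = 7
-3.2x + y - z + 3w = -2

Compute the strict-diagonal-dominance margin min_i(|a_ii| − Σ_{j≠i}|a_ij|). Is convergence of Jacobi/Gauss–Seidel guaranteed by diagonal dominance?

-3.6

row 1: |7| − (3.4+3.2+4) = -3.6
row 2: |7| − (1+4+3) = -1
row 3: |8| − (2.1+2.4+3.8) = -0.3
row 4: |3| − (3.2+1+1) = -2.2
minimum over rows = -3.6 → not strictly diagonally dominant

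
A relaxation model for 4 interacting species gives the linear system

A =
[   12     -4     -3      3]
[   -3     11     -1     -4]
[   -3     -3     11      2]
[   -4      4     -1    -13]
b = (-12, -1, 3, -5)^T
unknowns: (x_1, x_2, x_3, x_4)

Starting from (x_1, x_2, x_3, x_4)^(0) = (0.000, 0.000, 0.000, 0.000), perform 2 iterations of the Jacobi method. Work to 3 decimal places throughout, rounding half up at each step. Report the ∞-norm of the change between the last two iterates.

0.368

Iteration 1:
  x_1 = (-12 - (-4)·0.000 - (-3)·0.000 - (3)·0.000) / (12) = -1.000
  x_2 = (-1 - (-3)·0.000 - (-1)·0.000 - (-4)·0.000) / (11) = -0.091
  x_3 = (3 - (-3)·0.000 - (-3)·0.000 - (2)·0.000) / (11) = 0.273
  x_4 = (-5 - (-4)·0.000 - (4)·0.000 - (-1)·0.000) / (-13) = 0.385
Iteration 2:
  x_1 = (-12 - (-4)·-0.091 - (-3)·0.273 - (3)·0.385) / (12) = -1.058
  x_2 = (-1 - (-3)·-1.000 - (-1)·0.273 - (-4)·0.385) / (11) = -0.199
  x_3 = (3 - (-3)·-1.000 - (-3)·-0.091 - (2)·0.385) / (11) = -0.095
  x_4 = (-5 - (-4)·-1.000 - (4)·-0.091 - (-1)·0.273) / (-13) = 0.643
Change: (-0.058, -0.108, -0.368, 0.258) → max |·| = 0.368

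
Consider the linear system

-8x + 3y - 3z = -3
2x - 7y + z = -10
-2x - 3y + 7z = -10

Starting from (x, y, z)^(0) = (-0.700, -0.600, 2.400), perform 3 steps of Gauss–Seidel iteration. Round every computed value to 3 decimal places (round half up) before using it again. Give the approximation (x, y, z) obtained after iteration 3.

(1.126, 1.702, -0.377)

Iteration 1:
  x = (-3 - (3)·-0.600 - (-3)·2.400) / (-8) = -0.750
  y = (-10 - (2)·-0.750 - (1)·2.400) / (-7) = 1.557
  z = (-10 - (-2)·-0.750 - (-3)·1.557) / (7) = -0.976
Iteration 2:
  x = (-3 - (3)·1.557 - (-3)·-0.976) / (-8) = 1.325
  y = (-10 - (2)·1.325 - (1)·-0.976) / (-7) = 1.668
  z = (-10 - (-2)·1.325 - (-3)·1.668) / (7) = -0.335
Iteration 3:
  x = (-3 - (3)·1.668 - (-3)·-0.335) / (-8) = 1.126
  y = (-10 - (2)·1.126 - (1)·-0.335) / (-7) = 1.702
  z = (-10 - (-2)·1.126 - (-3)·1.702) / (7) = -0.377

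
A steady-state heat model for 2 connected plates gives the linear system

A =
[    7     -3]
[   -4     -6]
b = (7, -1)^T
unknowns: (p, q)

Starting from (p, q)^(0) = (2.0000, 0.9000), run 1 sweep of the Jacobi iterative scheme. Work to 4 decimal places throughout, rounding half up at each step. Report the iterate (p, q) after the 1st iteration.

Iteration 1:
  p = (7 - (-3)·0.9000) / (7) = 1.3857
  q = (-1 - (-4)·2.0000) / (-6) = -1.1667

(1.3857, -1.1667)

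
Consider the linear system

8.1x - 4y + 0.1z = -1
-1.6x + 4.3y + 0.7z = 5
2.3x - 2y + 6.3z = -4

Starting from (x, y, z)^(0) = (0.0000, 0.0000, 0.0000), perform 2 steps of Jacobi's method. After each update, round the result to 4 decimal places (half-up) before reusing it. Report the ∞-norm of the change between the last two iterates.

Iteration 1:
  x = (-1 - (-4)·0.0000 - (0.1)·0.0000) / (8.1) = -0.1235
  y = (5 - (-1.6)·0.0000 - (0.7)·0.0000) / (4.3) = 1.1628
  z = (-4 - (2.3)·0.0000 - (-2)·0.0000) / (6.3) = -0.6349
Iteration 2:
  x = (-1 - (-4)·1.1628 - (0.1)·-0.6349) / (8.1) = 0.4586
  y = (5 - (-1.6)·-0.1235 - (0.7)·-0.6349) / (4.3) = 1.2202
  z = (-4 - (2.3)·-0.1235 - (-2)·1.1628) / (6.3) = -0.2207
Change: (0.5821, 0.0574, 0.4142) → max |·| = 0.5821

0.5821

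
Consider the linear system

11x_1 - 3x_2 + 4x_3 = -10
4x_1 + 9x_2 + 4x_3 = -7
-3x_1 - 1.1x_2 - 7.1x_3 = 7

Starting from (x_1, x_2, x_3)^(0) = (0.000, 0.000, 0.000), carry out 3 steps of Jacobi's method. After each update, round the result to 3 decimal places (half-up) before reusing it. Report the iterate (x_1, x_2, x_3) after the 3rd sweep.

Iteration 1:
  x_1 = (-10 - (-3)·0.000 - (4)·0.000) / (11) = -0.909
  x_2 = (-7 - (4)·0.000 - (4)·0.000) / (9) = -0.778
  x_3 = (7 - (-3)·0.000 - (-1.1)·0.000) / (-7.1) = -0.986
Iteration 2:
  x_1 = (-10 - (-3)·-0.778 - (4)·-0.986) / (11) = -0.763
  x_2 = (-7 - (4)·-0.909 - (4)·-0.986) / (9) = 0.064
  x_3 = (7 - (-3)·-0.909 - (-1.1)·-0.778) / (-7.1) = -0.481
Iteration 3:
  x_1 = (-10 - (-3)·0.064 - (4)·-0.481) / (11) = -0.717
  x_2 = (-7 - (4)·-0.763 - (4)·-0.481) / (9) = -0.225
  x_3 = (7 - (-3)·-0.763 - (-1.1)·0.064) / (-7.1) = -0.673

(-0.717, -0.225, -0.673)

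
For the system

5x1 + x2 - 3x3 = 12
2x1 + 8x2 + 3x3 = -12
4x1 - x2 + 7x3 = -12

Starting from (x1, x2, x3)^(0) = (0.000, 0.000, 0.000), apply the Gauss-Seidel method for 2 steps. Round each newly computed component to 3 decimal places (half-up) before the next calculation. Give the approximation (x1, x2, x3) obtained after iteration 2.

Iteration 1:
  x1 = (12 - (1)·0.000 - (-3)·0.000) / (5) = 2.400
  x2 = (-12 - (2)·2.400 - (3)·0.000) / (8) = -2.100
  x3 = (-12 - (4)·2.400 - (-1)·-2.100) / (7) = -3.386
Iteration 2:
  x1 = (12 - (1)·-2.100 - (-3)·-3.386) / (5) = 0.788
  x2 = (-12 - (2)·0.788 - (3)·-3.386) / (8) = -0.427
  x3 = (-12 - (4)·0.788 - (-1)·-0.427) / (7) = -2.226

(0.788, -0.427, -2.226)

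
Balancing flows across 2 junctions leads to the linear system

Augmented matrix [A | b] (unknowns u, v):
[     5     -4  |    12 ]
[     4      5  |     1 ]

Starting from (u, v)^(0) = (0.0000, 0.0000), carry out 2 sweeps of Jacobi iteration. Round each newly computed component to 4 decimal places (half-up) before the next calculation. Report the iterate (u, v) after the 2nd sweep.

Iteration 1:
  u = (12 - (-4)·0.0000) / (5) = 2.4000
  v = (1 - (4)·0.0000) / (5) = 0.2000
Iteration 2:
  u = (12 - (-4)·0.2000) / (5) = 2.5600
  v = (1 - (4)·2.4000) / (5) = -1.7200

(2.5600, -1.7200)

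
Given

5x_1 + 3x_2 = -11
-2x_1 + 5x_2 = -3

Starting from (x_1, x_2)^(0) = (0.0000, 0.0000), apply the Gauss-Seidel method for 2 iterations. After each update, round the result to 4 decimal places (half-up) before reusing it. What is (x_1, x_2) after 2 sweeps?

(-1.3120, -1.1248)

Iteration 1:
  x_1 = (-11 - (3)·0.0000) / (5) = -2.2000
  x_2 = (-3 - (-2)·-2.2000) / (5) = -1.4800
Iteration 2:
  x_1 = (-11 - (3)·-1.4800) / (5) = -1.3120
  x_2 = (-3 - (-2)·-1.3120) / (5) = -1.1248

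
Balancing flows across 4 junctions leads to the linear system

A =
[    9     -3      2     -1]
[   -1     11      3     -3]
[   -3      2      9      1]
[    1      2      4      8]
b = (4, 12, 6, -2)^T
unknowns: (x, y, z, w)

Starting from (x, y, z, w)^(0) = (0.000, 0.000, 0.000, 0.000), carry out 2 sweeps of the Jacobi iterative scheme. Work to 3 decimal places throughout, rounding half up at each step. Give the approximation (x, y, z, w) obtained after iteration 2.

(0.632, 0.881, 0.600, -0.912)

Iteration 1:
  x = (4 - (-3)·0.000 - (2)·0.000 - (-1)·0.000) / (9) = 0.444
  y = (12 - (-1)·0.000 - (3)·0.000 - (-3)·0.000) / (11) = 1.091
  z = (6 - (-3)·0.000 - (2)·0.000 - (1)·0.000) / (9) = 0.667
  w = (-2 - (1)·0.000 - (2)·0.000 - (4)·0.000) / (8) = -0.250
Iteration 2:
  x = (4 - (-3)·1.091 - (2)·0.667 - (-1)·-0.250) / (9) = 0.632
  y = (12 - (-1)·0.444 - (3)·0.667 - (-3)·-0.250) / (11) = 0.881
  z = (6 - (-3)·0.444 - (2)·1.091 - (1)·-0.250) / (9) = 0.600
  w = (-2 - (1)·0.444 - (2)·1.091 - (4)·0.667) / (8) = -0.912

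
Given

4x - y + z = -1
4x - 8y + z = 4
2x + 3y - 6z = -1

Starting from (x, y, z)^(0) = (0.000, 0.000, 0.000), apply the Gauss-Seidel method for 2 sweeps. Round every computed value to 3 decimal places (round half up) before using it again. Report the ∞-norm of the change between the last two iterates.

Iteration 1:
  x = (-1 - (-1)·0.000 - (1)·0.000) / (4) = -0.250
  y = (4 - (4)·-0.250 - (1)·0.000) / (-8) = -0.625
  z = (-1 - (2)·-0.250 - (3)·-0.625) / (-6) = -0.229
Iteration 2:
  x = (-1 - (-1)·-0.625 - (1)·-0.229) / (4) = -0.349
  y = (4 - (4)·-0.349 - (1)·-0.229) / (-8) = -0.703
  z = (-1 - (2)·-0.349 - (3)·-0.703) / (-6) = -0.301
Change: (-0.099, -0.078, -0.072) → max |·| = 0.099

0.099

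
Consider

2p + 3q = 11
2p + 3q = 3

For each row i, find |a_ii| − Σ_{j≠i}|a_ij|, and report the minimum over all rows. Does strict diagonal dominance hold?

-1

row 1: |2| − (3) = -1
row 2: |3| − (2) = 1
minimum over rows = -1 → not strictly diagonally dominant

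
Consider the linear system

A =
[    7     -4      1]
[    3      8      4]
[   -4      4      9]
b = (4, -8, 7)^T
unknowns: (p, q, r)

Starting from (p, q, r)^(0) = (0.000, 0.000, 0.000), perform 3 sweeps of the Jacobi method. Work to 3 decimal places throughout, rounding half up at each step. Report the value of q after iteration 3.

Iteration 1:
  p = (4 - (-4)·0.000 - (1)·0.000) / (7) = 0.571
  q = (-8 - (3)·0.000 - (4)·0.000) / (8) = -1.000
  r = (7 - (-4)·0.000 - (4)·0.000) / (9) = 0.778
Iteration 2:
  p = (4 - (-4)·-1.000 - (1)·0.778) / (7) = -0.111
  q = (-8 - (3)·0.571 - (4)·0.778) / (8) = -1.603
  r = (7 - (-4)·0.571 - (4)·-1.000) / (9) = 1.476
Iteration 3:
  p = (4 - (-4)·-1.603 - (1)·1.476) / (7) = -0.555
  q = (-8 - (3)·-0.111 - (4)·1.476) / (8) = -1.696
  r = (7 - (-4)·-0.111 - (4)·-1.603) / (9) = 1.441

-1.696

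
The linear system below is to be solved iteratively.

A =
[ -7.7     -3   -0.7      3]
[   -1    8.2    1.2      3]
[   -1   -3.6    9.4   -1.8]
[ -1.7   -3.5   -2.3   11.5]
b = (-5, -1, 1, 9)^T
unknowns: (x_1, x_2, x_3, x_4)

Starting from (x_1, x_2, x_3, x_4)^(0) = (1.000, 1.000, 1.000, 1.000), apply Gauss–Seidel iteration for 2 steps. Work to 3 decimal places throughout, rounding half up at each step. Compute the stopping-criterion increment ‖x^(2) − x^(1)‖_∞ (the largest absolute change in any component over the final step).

Iteration 1:
  x_1 = (-5 - (-3)·1.000 - (-0.7)·1.000 - (3)·1.000) / (-7.7) = 0.558
  x_2 = (-1 - (-1)·0.558 - (1.2)·1.000 - (3)·1.000) / (8.2) = -0.566
  x_3 = (1 - (-1)·0.558 - (-3.6)·-0.566 - (-1.8)·1.000) / (9.4) = 0.140
  x_4 = (9 - (-1.7)·0.558 - (-3.5)·-0.566 - (-2.3)·0.140) / (11.5) = 0.721
Iteration 2:
  x_1 = (-5 - (-3)·-0.566 - (-0.7)·0.140 - (3)·0.721) / (-7.7) = 1.138
  x_2 = (-1 - (-1)·1.138 - (1.2)·0.140 - (3)·0.721) / (8.2) = -0.267
  x_3 = (1 - (-1)·1.138 - (-3.6)·-0.267 - (-1.8)·0.721) / (9.4) = 0.263
  x_4 = (9 - (-1.7)·1.138 - (-3.5)·-0.267 - (-2.3)·0.263) / (11.5) = 0.922
Change: (0.580, 0.299, 0.123, 0.201) → max |·| = 0.580

0.580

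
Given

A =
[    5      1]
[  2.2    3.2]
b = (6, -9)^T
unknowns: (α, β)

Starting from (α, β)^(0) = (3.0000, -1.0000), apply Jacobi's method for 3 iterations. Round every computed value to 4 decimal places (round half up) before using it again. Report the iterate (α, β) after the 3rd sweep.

Iteration 1:
  α = (6 - (1)·-1.0000) / (5) = 1.4000
  β = (-9 - (2.2)·3.0000) / (3.2) = -4.8750
Iteration 2:
  α = (6 - (1)·-4.8750) / (5) = 2.1750
  β = (-9 - (2.2)·1.4000) / (3.2) = -3.7750
Iteration 3:
  α = (6 - (1)·-3.7750) / (5) = 1.9550
  β = (-9 - (2.2)·2.1750) / (3.2) = -4.3078

(1.9550, -4.3078)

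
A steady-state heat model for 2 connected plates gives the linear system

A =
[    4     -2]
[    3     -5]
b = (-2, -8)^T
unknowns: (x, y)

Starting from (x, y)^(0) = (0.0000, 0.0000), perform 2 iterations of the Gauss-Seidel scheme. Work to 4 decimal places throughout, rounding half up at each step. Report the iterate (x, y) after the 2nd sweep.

Iteration 1:
  x = (-2 - (-2)·0.0000) / (4) = -0.5000
  y = (-8 - (3)·-0.5000) / (-5) = 1.3000
Iteration 2:
  x = (-2 - (-2)·1.3000) / (4) = 0.1500
  y = (-8 - (3)·0.1500) / (-5) = 1.6900

(0.1500, 1.6900)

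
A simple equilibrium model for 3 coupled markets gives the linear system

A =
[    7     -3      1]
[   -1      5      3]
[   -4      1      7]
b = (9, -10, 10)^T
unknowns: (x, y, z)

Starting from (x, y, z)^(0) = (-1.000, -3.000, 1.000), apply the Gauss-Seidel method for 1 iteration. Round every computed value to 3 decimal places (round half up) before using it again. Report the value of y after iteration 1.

Iteration 1:
  x = (9 - (-3)·-3.000 - (1)·1.000) / (7) = -0.143
  y = (-10 - (-1)·-0.143 - (3)·1.000) / (5) = -2.629
  z = (10 - (-4)·-0.143 - (1)·-2.629) / (7) = 1.722

-2.629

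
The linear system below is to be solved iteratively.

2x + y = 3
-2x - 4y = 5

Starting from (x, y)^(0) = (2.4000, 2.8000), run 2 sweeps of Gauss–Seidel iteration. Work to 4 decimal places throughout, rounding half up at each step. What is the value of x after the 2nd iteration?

2.1500

Iteration 1:
  x = (3 - (1)·2.8000) / (2) = 0.1000
  y = (5 - (-2)·0.1000) / (-4) = -1.3000
Iteration 2:
  x = (3 - (1)·-1.3000) / (2) = 2.1500
  y = (5 - (-2)·2.1500) / (-4) = -2.3250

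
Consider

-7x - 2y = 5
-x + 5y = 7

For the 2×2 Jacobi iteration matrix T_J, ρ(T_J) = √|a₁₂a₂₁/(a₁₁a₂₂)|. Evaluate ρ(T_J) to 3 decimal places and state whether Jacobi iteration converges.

0.239

a₁₂a₂₁/(a₁₁a₂₂) = (-2)·(-1) / ((-7)·(5)) = -0.057143
ρ = √|-0.057143| = √0.057143 = 0.239
ρ < 1, so Jacobi converges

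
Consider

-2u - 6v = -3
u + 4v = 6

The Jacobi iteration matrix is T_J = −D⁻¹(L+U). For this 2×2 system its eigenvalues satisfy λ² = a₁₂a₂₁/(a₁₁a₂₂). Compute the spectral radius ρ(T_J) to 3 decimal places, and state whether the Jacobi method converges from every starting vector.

0.866

a₁₂a₂₁/(a₁₁a₂₂) = (-6)·(1) / ((-2)·(4)) = 0.750000
ρ = √|0.750000| = √0.750000 = 0.866
ρ < 1, so Jacobi converges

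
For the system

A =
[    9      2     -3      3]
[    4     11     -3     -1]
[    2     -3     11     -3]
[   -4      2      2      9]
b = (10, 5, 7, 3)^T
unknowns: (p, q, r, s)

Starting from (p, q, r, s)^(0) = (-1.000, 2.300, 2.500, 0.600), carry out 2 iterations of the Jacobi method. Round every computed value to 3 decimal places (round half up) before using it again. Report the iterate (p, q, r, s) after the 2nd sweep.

Iteration 1:
  p = (10 - (2)·2.300 - (-3)·2.500 - (3)·0.600) / (9) = 1.233
  q = (5 - (4)·-1.000 - (-3)·2.500 - (-1)·0.600) / (11) = 1.555
  r = (7 - (2)·-1.000 - (-3)·2.300 - (-3)·0.600) / (11) = 1.609
  s = (3 - (-4)·-1.000 - (2)·2.300 - (2)·2.500) / (9) = -1.178
Iteration 2:
  p = (10 - (2)·1.555 - (-3)·1.609 - (3)·-1.178) / (9) = 1.695
  q = (5 - (4)·1.233 - (-3)·1.609 - (-1)·-1.178) / (11) = 0.338
  r = (7 - (2)·1.233 - (-3)·1.555 - (-3)·-1.178) / (11) = 0.515
  s = (3 - (-4)·1.233 - (2)·1.555 - (2)·1.609) / (9) = 0.178

(1.695, 0.338, 0.515, 0.178)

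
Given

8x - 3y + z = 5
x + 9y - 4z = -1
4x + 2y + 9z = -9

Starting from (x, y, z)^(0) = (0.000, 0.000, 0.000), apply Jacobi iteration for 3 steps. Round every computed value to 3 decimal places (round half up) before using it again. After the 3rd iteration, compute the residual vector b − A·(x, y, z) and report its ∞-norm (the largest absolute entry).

Iteration 1:
  x = (5 - (-3)·0.000 - (1)·0.000) / (8) = 0.625
  y = (-1 - (1)·0.000 - (-4)·0.000) / (9) = -0.111
  z = (-9 - (4)·0.000 - (2)·0.000) / (9) = -1.000
Iteration 2:
  x = (5 - (-3)·-0.111 - (1)·-1.000) / (8) = 0.708
  y = (-1 - (1)·0.625 - (-4)·-1.000) / (9) = -0.625
  z = (-9 - (4)·0.625 - (2)·-0.111) / (9) = -1.253
Iteration 3:
  x = (5 - (-3)·-0.625 - (1)·-1.253) / (8) = 0.547
  y = (-1 - (1)·0.708 - (-4)·-1.253) / (9) = -0.747
  z = (-9 - (4)·0.708 - (2)·-0.625) / (9) = -1.176
Residual b − A·x = (-0.441, 0.472, 0.890); ∞-norm = 0.890

0.890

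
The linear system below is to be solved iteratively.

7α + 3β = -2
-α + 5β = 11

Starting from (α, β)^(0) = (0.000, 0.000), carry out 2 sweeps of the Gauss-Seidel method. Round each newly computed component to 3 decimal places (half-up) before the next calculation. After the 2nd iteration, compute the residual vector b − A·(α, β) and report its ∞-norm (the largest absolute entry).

Iteration 1:
  α = (-2 - (3)·0.000) / (7) = -0.286
  β = (11 - (-1)·-0.286) / (5) = 2.143
Iteration 2:
  α = (-2 - (3)·2.143) / (7) = -1.204
  β = (11 - (-1)·-1.204) / (5) = 1.959
Residual b − A·x = (0.551, 0.001); ∞-norm = 0.551

0.551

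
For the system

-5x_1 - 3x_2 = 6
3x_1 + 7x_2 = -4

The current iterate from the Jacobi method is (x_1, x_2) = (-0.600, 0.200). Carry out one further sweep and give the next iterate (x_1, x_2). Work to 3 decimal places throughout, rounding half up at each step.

(-1.320, -0.314)

One sweep:
  x_1 = (6 - (-3)·0.200) / (-5) = -1.320
  x_2 = (-4 - (3)·-0.600) / (7) = -0.314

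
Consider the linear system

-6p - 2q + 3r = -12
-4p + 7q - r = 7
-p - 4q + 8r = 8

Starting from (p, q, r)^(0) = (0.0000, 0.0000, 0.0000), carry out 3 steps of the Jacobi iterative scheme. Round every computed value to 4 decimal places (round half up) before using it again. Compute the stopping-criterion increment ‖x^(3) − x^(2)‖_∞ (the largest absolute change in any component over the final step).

Iteration 1:
  p = (-12 - (-2)·0.0000 - (3)·0.0000) / (-6) = 2.0000
  q = (7 - (-4)·0.0000 - (-1)·0.0000) / (7) = 1.0000
  r = (8 - (-1)·0.0000 - (-4)·0.0000) / (8) = 1.0000
Iteration 2:
  p = (-12 - (-2)·1.0000 - (3)·1.0000) / (-6) = 2.1667
  q = (7 - (-4)·2.0000 - (-1)·1.0000) / (7) = 2.2857
  r = (8 - (-1)·2.0000 - (-4)·1.0000) / (8) = 1.7500
Iteration 3:
  p = (-12 - (-2)·2.2857 - (3)·1.7500) / (-6) = 2.1131
  q = (7 - (-4)·2.1667 - (-1)·1.7500) / (7) = 2.4881
  r = (8 - (-1)·2.1667 - (-4)·2.2857) / (8) = 2.4137
Change: (-0.0536, 0.2024, 0.6637) → max |·| = 0.6637

0.6637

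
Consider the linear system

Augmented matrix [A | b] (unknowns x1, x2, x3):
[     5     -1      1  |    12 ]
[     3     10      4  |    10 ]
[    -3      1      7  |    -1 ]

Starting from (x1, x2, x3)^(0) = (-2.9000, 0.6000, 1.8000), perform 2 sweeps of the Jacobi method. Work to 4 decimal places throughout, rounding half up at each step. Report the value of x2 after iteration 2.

0.9406

Iteration 1:
  x1 = (12 - (-1)·0.6000 - (1)·1.8000) / (5) = 2.1600
  x2 = (10 - (3)·-2.9000 - (4)·1.8000) / (10) = 1.1500
  x3 = (-1 - (-3)·-2.9000 - (1)·0.6000) / (7) = -1.4714
Iteration 2:
  x1 = (12 - (-1)·1.1500 - (1)·-1.4714) / (5) = 2.9243
  x2 = (10 - (3)·2.1600 - (4)·-1.4714) / (10) = 0.9406
  x3 = (-1 - (-3)·2.1600 - (1)·1.1500) / (7) = 0.6186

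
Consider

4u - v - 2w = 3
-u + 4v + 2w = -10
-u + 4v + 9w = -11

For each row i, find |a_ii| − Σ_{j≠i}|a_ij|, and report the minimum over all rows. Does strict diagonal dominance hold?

1

row 1: |4| − (1+2) = 1
row 2: |4| − (1+2) = 1
row 3: |9| − (1+4) = 4
minimum over rows = 1 → strictly diagonally dominant (convergence guaranteed)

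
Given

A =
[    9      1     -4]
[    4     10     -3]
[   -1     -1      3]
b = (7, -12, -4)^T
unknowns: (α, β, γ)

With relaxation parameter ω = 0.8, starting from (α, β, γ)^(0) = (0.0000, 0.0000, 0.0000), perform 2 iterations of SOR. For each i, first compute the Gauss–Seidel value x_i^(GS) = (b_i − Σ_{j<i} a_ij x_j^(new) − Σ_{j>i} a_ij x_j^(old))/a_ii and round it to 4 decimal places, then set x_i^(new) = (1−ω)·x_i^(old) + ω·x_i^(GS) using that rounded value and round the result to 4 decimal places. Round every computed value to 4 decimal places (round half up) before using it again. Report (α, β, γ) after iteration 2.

Iteration 1:
  α: GS value = (7 - (1)·0.0000 - (-4)·0.0000) / (9) = 0.7778;  α ← (1−ω)·0.0000 + ω·0.7778 = 0.6222
  β: GS value = (-12 - (4)·0.6222 - (-3)·0.0000) / (10) = -1.4489;  β ← (1−ω)·0.0000 + ω·-1.4489 = -1.1591
  γ: GS value = (-4 - (-1)·0.6222 - (-1)·-1.1591) / (3) = -1.5123;  γ ← (1−ω)·0.0000 + ω·-1.5123 = -1.2098
Iteration 2:
  α: GS value = (7 - (1)·-1.1591 - (-4)·-1.2098) / (9) = 0.3689;  α ← (1−ω)·0.6222 + ω·0.3689 = 0.4196
  β: GS value = (-12 - (4)·0.4196 - (-3)·-1.2098) / (10) = -1.7308;  β ← (1−ω)·-1.1591 + ω·-1.7308 = -1.6165
  γ: GS value = (-4 - (-1)·0.4196 - (-1)·-1.6165) / (3) = -1.7323;  γ ← (1−ω)·-1.2098 + ω·-1.7323 = -1.6278

(0.4196, -1.6165, -1.6278)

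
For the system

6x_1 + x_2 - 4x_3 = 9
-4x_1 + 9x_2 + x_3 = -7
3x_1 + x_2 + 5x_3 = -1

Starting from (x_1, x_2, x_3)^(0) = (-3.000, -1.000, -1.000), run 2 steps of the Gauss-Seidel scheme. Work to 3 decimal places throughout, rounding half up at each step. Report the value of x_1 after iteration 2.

Iteration 1:
  x_1 = (9 - (1)·-1.000 - (-4)·-1.000) / (6) = 1.000
  x_2 = (-7 - (-4)·1.000 - (1)·-1.000) / (9) = -0.222
  x_3 = (-1 - (3)·1.000 - (1)·-0.222) / (5) = -0.756
Iteration 2:
  x_1 = (9 - (1)·-0.222 - (-4)·-0.756) / (6) = 1.033
  x_2 = (-7 - (-4)·1.033 - (1)·-0.756) / (9) = -0.235
  x_3 = (-1 - (3)·1.033 - (1)·-0.235) / (5) = -0.773

1.033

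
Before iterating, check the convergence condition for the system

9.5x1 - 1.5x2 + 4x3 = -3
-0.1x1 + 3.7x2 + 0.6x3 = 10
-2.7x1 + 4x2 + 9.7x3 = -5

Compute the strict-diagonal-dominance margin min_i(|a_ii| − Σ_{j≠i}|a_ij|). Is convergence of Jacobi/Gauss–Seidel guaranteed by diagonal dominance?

3

row 1: |9.5| − (1.5+4) = 4
row 2: |3.7| − (0.1+0.6) = 3
row 3: |9.7| − (2.7+4) = 3
minimum over rows = 3 → strictly diagonally dominant (convergence guaranteed)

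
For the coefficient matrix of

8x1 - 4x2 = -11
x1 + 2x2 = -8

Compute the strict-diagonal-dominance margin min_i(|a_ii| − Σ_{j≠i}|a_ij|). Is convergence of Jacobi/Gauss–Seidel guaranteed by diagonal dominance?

row 1: |8| − (4) = 4
row 2: |2| − (1) = 1
minimum over rows = 1 → strictly diagonally dominant (convergence guaranteed)

1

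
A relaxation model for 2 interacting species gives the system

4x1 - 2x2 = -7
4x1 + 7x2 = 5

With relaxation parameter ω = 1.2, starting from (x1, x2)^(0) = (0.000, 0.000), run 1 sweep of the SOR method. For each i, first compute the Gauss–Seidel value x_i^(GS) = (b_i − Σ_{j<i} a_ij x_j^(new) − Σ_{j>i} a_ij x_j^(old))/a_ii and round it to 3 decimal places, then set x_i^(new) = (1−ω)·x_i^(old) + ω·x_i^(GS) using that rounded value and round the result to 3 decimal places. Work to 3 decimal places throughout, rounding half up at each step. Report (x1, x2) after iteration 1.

(-2.100, 2.297)

Iteration 1:
  x1: GS value = (-7 - (-2)·0.000) / (4) = -1.750;  x1 ← (1−ω)·0.000 + ω·-1.750 = -2.100
  x2: GS value = (5 - (4)·-2.100) / (7) = 1.914;  x2 ← (1−ω)·0.000 + ω·1.914 = 2.297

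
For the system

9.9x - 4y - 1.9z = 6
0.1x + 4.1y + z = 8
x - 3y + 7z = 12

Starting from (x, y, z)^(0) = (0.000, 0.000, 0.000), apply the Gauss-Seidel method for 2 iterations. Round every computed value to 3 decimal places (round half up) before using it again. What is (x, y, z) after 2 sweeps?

Iteration 1:
  x = (6 - (-4)·0.000 - (-1.9)·0.000) / (9.9) = 0.606
  y = (8 - (0.1)·0.606 - (1)·0.000) / (4.1) = 1.936
  z = (12 - (1)·0.606 - (-3)·1.936) / (7) = 2.457
Iteration 2:
  x = (6 - (-4)·1.936 - (-1.9)·2.457) / (9.9) = 1.860
  y = (8 - (0.1)·1.860 - (1)·2.457) / (4.1) = 1.307
  z = (12 - (1)·1.860 - (-3)·1.307) / (7) = 2.009

(1.860, 1.307, 2.009)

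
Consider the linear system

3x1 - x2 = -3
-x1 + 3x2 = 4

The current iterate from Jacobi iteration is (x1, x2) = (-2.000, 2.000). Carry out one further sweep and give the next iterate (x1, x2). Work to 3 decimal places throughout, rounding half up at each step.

(-0.333, 0.667)

One sweep:
  x1 = (-3 - (-1)·2.000) / (3) = -0.333
  x2 = (4 - (-1)·-2.000) / (3) = 0.667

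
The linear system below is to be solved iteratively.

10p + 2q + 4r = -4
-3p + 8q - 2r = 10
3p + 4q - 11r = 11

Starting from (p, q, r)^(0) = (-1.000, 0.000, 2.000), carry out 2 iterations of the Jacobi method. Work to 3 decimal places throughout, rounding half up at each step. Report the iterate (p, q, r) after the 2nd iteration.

(-0.166, 0.482, -0.827)

Iteration 1:
  p = (-4 - (2)·0.000 - (4)·2.000) / (10) = -1.200
  q = (10 - (-3)·-1.000 - (-2)·2.000) / (8) = 1.375
  r = (11 - (3)·-1.000 - (4)·0.000) / (-11) = -1.273
Iteration 2:
  p = (-4 - (2)·1.375 - (4)·-1.273) / (10) = -0.166
  q = (10 - (-3)·-1.200 - (-2)·-1.273) / (8) = 0.482
  r = (11 - (3)·-1.200 - (4)·1.375) / (-11) = -0.827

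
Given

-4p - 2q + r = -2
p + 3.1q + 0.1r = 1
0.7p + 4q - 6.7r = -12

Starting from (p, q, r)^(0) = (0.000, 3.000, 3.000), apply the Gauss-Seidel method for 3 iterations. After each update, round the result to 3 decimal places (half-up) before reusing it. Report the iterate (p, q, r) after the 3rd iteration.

Iteration 1:
  p = (-2 - (-2)·3.000 - (1)·3.000) / (-4) = -0.250
  q = (1 - (1)·-0.250 - (0.1)·3.000) / (3.1) = 0.306
  r = (-12 - (0.7)·-0.250 - (4)·0.306) / (-6.7) = 1.948
Iteration 2:
  p = (-2 - (-2)·0.306 - (1)·1.948) / (-4) = 0.834
  q = (1 - (1)·0.834 - (0.1)·1.948) / (3.1) = -0.009
  r = (-12 - (0.7)·0.834 - (4)·-0.009) / (-6.7) = 1.873
Iteration 3:
  p = (-2 - (-2)·-0.009 - (1)·1.873) / (-4) = 0.973
  q = (1 - (1)·0.973 - (0.1)·1.873) / (3.1) = -0.052
  r = (-12 - (0.7)·0.973 - (4)·-0.052) / (-6.7) = 1.862

(0.973, -0.052, 1.862)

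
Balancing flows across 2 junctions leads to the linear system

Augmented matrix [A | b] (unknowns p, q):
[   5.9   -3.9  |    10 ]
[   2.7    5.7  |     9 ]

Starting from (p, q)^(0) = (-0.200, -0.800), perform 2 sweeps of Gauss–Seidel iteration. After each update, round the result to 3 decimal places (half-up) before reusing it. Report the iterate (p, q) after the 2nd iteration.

(2.374, 0.454)

Iteration 1:
  p = (10 - (-3.9)·-0.800) / (5.9) = 1.166
  q = (9 - (2.7)·1.166) / (5.7) = 1.027
Iteration 2:
  p = (10 - (-3.9)·1.027) / (5.9) = 2.374
  q = (9 - (2.7)·2.374) / (5.7) = 0.454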